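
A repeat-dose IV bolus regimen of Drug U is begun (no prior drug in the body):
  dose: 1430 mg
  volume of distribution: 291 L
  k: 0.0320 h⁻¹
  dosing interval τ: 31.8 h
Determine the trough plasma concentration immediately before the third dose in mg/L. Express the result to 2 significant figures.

C₀ per dose = Dose / Vd = 1430 / 291 = 4.914 mg/L
Fraction remaining after one interval: r = e^(−kτ) = e^(−0.03200 × 31.8) = 0.3615
Before dose 3, 2 doses have been given (aged 1τ, 2τ).
C_trough = C₀ × (r + r²) = 4.914 × (0.3615 + 0.1307) = 2.419 mg/L

2.4 mg/L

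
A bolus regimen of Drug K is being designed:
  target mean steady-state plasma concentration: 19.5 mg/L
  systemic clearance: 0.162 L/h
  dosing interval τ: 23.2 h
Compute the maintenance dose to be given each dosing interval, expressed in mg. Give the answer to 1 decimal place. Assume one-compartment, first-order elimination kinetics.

73.3 mg

At steady state, Dose/τ = Css × CL.
Dose = Css × CL × τ = 19.5 × 0.1620 × 23.2 = 73.29 mg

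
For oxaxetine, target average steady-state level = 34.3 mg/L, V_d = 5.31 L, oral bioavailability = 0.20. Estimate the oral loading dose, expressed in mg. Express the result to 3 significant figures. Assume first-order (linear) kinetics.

911 mg

LD = Css × Vd / F = 34.3 × 5.31 / 0.20 = 910.7 mg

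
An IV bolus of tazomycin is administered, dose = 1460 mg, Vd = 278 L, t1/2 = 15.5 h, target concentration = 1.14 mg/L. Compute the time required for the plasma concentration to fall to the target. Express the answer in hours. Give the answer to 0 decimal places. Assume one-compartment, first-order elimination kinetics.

34 h

C₀ = Dose / Vd = 1460 / 278 = 5.252 mg/L
k = ln2 / t½ = 0.693147 / 15.5 = 0.04472 h⁻¹
t = ln(C₀ / C) / k = ln(5.252 / 1.14) / 0.04472
  = ln(4.607) / 0.04472 = 1.528 / 0.04472 = 34.17 h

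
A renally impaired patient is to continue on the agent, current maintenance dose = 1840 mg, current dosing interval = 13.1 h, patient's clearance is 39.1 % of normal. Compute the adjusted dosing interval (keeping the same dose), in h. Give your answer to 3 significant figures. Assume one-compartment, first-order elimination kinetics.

To keep the same average steady-state level, dosing rate must scale with clearance.
CL ratio = 39.1 / 100 = 0.3910
New interval (same dose) = 13.1 / 0.3910 = 33.50 h

33.5 h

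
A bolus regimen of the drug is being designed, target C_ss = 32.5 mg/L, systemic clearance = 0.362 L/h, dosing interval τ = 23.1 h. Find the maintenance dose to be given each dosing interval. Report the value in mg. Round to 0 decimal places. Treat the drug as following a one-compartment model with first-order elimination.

272 mg

At steady state, Dose/τ = Css × CL.
Dose = Css × CL × τ = 32.5 × 0.3620 × 23.1 = 271.8 mg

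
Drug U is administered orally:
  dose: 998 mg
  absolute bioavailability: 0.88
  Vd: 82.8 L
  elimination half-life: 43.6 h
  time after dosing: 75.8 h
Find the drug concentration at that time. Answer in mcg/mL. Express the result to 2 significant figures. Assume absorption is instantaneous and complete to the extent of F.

3.2 mcg/mL

Amount reaching circulation = F × Dose = 0.88 × 998.0 = 878.2 mg
C₀ = F·Dose / Vd = 878.2 / 82.8 = 10.61 mg/L
k = ln2 / t½ = 0.693147 / 43.6 = 0.01590 h⁻¹
C = C₀ · e^(−k·t) = 10.61 × e^(−0.01590 × 75.8)
  = 10.61 × 0.2996 = 3.179 mg/L
(3.179 mg/L = 3.179 mcg/mL)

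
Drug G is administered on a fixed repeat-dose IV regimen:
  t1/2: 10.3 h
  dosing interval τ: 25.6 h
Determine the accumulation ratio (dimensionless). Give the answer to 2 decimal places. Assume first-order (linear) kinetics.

k = ln2 / t½ = 0.693147 / 10.3 = 0.06730 h⁻¹
e^(−kτ) = e^(−0.06730 × 25.6) = 0.1786
Accumulation ratio R = 1 / (1 − e^(−kτ)) = 1 / (1 − 0.1786) = 1.217

1.22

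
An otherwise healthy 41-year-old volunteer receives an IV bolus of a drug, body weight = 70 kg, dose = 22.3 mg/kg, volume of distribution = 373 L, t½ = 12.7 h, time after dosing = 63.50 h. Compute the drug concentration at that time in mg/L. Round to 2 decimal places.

Total dose = 22.3 × 70 = 1561 mg
C₀ = Dose / Vd = 1561 / 373 = 4.185 mg/L
k = ln2 / t½ = 0.693147 / 12.7 = 0.05458 h⁻¹
t / t½ = 63.50 / 12.7 = 5 half-lives
C = C₀ × (1/2)^5 = 4.185 × 0.03125 = 0.1308 mg/L

0.13 mg/L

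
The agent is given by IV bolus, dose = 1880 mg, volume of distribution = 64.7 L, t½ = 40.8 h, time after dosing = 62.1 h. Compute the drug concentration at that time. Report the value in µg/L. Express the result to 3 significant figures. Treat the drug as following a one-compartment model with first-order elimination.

C₀ = Dose / Vd = 1880 / 64.7 = 29.06 mg/L
k = ln2 / t½ = 0.693147 / 40.8 = 0.01699 h⁻¹
C = C₀ · e^(−k·t) = 29.06 × e^(−0.01699 × 62.1)
  = 29.06 × 0.3482 = 10.12 mg/L
Convert: 10.12 mg/L × 1000 = 10120 µg/L

10100 µg/L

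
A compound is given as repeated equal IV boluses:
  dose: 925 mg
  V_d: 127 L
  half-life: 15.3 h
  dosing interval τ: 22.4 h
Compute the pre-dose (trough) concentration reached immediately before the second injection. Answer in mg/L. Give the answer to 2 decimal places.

C₀ per dose = Dose / Vd = 925 / 127 = 7.283 mg/L
k = ln2 / t½ = 0.693147 / 15.3 = 0.04530 h⁻¹
Fraction remaining after one interval: r = e^(−kτ) = e^(−0.04530 × 22.4) = 0.3625
Before dose 2, 1 dose has been given (aged 1τ).
C_trough = C₀ × r = 7.283 × 0.3625 = 2.640 mg/L

2.64 mg/L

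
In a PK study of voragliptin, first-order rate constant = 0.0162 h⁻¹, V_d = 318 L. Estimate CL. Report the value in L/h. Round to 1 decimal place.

CL = k × Vd = 0.0162 × 318 = 5.152 L/h

5.2 L/h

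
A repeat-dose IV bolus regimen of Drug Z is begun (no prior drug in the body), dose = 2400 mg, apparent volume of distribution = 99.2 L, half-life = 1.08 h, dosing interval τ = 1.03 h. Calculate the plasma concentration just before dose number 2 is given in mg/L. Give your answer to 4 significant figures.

12.49 mg/L

C₀ per dose = Dose / Vd = 2400 / 99.2 = 24.19 mg/L
k = ln2 / t½ = 0.693147 / 1.08 = 0.6418 h⁻¹
Fraction remaining after one interval: r = e^(−kτ) = e^(−0.6418 × 1.03) = 0.5163
Before dose 2, 1 dose has been given (aged 1τ).
C_trough = C₀ × r = 24.19 × 0.5163 = 12.49 mg/L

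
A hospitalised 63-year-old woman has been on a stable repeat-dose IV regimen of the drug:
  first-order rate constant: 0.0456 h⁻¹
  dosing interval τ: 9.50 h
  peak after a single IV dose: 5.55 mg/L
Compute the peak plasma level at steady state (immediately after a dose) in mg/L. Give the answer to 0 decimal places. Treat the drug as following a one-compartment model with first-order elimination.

16 mg/L

e^(−kτ) = e^(−0.04560 × 9.50) = 0.6484
Accumulation ratio R = 1 / (1 − e^(−kτ)) = 1 / (1 − 0.6484) = 2.844
Steady-state peak = C₀ × R = 5.55 × 2.844 = 15.78 mg/L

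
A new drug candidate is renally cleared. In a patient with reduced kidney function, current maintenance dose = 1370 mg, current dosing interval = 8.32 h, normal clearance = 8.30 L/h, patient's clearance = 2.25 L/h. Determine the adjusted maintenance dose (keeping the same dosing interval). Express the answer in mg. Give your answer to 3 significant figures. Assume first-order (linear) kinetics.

371 mg

To keep the same average steady-state level, dosing rate must scale with clearance.
CL ratio = 2.25 / 8.30 = 0.2711
New dose (same interval) = 1370 × 0.2711 = 371.4 mg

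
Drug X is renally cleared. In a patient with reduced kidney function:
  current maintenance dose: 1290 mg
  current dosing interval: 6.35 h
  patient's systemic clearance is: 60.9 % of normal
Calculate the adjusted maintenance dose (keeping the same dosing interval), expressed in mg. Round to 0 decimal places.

786 mg

To keep the same average steady-state level, dosing rate must scale with clearance.
CL ratio = 60.9 / 100 = 0.6090
New dose (same interval) = 1290 × 0.6090 = 785.6 mg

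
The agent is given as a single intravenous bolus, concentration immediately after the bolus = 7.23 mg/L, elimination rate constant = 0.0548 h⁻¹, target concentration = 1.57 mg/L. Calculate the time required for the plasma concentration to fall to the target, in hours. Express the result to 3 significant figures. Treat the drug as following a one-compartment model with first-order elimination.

27.9 h

t = ln(C₀ / C) / k = ln(7.230 / 1.57) / 0.05480
  = ln(4.605) / 0.05480 = 1.527 / 0.05480 = 27.86 h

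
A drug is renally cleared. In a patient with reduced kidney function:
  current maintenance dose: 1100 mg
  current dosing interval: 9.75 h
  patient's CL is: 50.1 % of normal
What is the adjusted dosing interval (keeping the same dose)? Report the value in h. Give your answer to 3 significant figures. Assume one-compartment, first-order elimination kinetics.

To keep the same average steady-state level, dosing rate must scale with clearance.
CL ratio = 50.1 / 100 = 0.5010
New interval (same dose) = 9.75 / 0.5010 = 19.46 h

19.5 h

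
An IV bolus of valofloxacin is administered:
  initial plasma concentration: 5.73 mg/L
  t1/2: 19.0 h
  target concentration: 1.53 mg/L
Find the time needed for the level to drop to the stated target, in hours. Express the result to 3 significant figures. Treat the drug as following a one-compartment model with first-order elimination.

k = ln2 / t½ = 0.693147 / 19.0 = 0.03648 h⁻¹
t = ln(C₀ / C) / k = ln(5.730 / 1.53) / 0.03648
  = ln(3.745) / 0.03648 = 1.320 / 0.03648 = 36.18 h

36.2 h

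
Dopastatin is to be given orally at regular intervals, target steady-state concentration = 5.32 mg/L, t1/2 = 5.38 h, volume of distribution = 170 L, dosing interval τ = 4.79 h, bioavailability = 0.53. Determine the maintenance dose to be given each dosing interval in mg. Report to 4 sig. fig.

k = ln2 / t½ = 0.693147 / 5.38 = 0.1288 h⁻¹
CL = k × Vd = 0.1288 × 170 = 21.90 L/h
At steady state, F × (Dose/τ) = Css × CL.
Dose = Css × CL × τ / F = 5.32 × 21.90 × 4.79 / 0.53 = 1053 mg

1053 mg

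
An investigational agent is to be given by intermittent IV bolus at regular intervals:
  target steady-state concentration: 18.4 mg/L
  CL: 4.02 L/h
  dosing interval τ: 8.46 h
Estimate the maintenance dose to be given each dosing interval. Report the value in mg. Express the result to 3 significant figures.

626 mg

At steady state, Dose/τ = Css × CL.
Dose = Css × CL × τ = 18.4 × 4.020 × 8.46 = 625.8 mg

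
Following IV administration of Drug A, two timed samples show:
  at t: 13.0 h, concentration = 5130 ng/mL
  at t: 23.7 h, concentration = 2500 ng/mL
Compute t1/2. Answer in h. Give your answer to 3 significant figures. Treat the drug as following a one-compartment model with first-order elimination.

10.3 h

k = ln(C₁/C₂) / (t₂ − t₁) = ln(5130/2500) / (23.7 − 13.0)
  = 0.7188 / 10.70 = 0.06718 h⁻¹
t½ = ln2 / k = 0.693147 / 0.06718 = 10.32 h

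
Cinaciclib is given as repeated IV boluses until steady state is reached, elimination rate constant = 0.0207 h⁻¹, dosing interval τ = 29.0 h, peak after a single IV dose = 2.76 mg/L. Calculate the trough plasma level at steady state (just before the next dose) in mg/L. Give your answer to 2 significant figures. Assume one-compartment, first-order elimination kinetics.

e^(−kτ) = e^(−0.02070 × 29.0) = 0.5486
Accumulation ratio R = 1 / (1 − e^(−kτ)) = 1 / (1 − 0.5486) = 2.215
Steady-state trough = C₀ × R × e^(−kτ) = 2.76 × 2.215 × 0.5486 = 3.354 mg/L

3.4 mg/L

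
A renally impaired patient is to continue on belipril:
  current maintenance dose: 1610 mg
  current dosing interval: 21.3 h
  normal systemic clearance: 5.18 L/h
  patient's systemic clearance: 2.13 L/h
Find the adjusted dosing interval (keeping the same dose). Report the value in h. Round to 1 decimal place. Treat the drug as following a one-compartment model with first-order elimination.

To keep the same average steady-state level, dosing rate must scale with clearance.
CL ratio = 2.13 / 5.18 = 0.4112
New interval (same dose) = 21.3 / 0.4112 = 51.80 h

51.8 h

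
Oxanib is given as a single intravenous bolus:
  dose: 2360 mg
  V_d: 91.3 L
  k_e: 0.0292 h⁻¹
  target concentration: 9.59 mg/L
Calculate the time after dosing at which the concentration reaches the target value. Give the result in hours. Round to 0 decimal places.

C₀ = Dose / Vd = 2360 / 91.3 = 25.85 mg/L
t = ln(C₀ / C) / k = ln(25.85 / 9.59) / 0.02920
  = ln(2.696) / 0.02920 = 0.9918 / 0.02920 = 33.97 h

34 h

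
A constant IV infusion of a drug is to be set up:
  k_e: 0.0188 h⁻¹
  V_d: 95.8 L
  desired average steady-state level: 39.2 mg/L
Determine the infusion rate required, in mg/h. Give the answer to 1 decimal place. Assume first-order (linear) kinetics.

70.6 mg/h

CL = k × Vd = 0.01880 × 95.8 = 1.801 L/h
At steady state, infusion rate R₀ = Css × CL = 39.2 × 1.801 = 70.60 mg/h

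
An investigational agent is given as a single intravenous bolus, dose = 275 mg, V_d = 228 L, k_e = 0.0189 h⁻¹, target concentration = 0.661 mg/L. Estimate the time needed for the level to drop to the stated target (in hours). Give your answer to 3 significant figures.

31.8 h

C₀ = Dose / Vd = 275.0 / 228 = 1.206 mg/L
t = ln(C₀ / C) / k = ln(1.206 / 0.661) / 0.01890
  = ln(1.825) / 0.01890 = 0.6016 / 0.01890 = 31.83 h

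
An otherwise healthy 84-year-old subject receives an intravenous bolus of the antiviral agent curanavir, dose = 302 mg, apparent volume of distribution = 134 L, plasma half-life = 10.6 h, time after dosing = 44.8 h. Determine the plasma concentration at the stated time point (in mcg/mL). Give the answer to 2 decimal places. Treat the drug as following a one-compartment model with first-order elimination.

0.12 mcg/mL

C₀ = Dose / Vd = 302.0 / 134 = 2.254 mg/L
k = ln2 / t½ = 0.693147 / 10.6 = 0.06539 h⁻¹
C = C₀ · e^(−k·t) = 2.254 × e^(−0.06539 × 44.8)
  = 2.254 × 0.05343 = 0.1204 mg/L
(0.1204 mg/L = 0.1204 mcg/mL)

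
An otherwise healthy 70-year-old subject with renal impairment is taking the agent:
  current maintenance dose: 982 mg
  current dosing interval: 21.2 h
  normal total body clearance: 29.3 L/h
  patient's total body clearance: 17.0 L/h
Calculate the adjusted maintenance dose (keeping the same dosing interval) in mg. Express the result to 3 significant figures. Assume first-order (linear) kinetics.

To keep the same average steady-state level, dosing rate must scale with clearance.
CL ratio = 17.0 / 29.3 = 0.5802
New dose (same interval) = 982 × 0.5802 = 569.8 mg

570 mg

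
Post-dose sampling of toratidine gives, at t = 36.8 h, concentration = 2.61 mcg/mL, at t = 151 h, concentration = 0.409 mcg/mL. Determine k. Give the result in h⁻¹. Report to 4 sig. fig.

0.01623 h⁻¹

k = ln(C₁/C₂) / (t₂ − t₁) = ln(2.61/0.409) / (151 − 36.8)
  = 1.853 / 114.2 = 0.01623 h⁻¹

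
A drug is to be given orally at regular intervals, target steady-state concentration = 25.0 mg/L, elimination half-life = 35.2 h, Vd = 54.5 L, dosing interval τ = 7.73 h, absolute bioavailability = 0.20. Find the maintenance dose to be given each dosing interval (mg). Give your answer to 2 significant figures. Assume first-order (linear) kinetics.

k = ln2 / t½ = 0.693147 / 35.2 = 0.01969 h⁻¹
CL = k × Vd = 0.01969 × 54.5 = 1.073 L/h
At steady state, F × (Dose/τ) = Css × CL.
Dose = Css × CL × τ / F = 25.0 × 1.073 × 7.73 / 0.20 = 1037 mg

1000 mg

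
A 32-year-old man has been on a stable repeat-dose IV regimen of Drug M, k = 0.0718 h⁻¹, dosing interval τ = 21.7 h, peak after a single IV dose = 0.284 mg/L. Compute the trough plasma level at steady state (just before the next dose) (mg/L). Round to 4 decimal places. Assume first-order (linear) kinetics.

e^(−kτ) = e^(−0.07180 × 21.7) = 0.2105
Accumulation ratio R = 1 / (1 − e^(−kτ)) = 1 / (1 − 0.2105) = 1.267
Steady-state trough = C₀ × R × e^(−kτ) = 0.284 × 1.267 × 0.2105 = 0.07574 mg/L

0.0757 mg/L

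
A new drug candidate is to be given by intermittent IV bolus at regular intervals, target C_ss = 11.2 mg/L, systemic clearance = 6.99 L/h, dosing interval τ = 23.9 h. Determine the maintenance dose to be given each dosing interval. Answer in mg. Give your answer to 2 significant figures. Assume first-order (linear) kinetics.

At steady state, Dose/τ = Css × CL.
Dose = Css × CL × τ = 11.2 × 6.990 × 23.9 = 1871 mg

1900 mg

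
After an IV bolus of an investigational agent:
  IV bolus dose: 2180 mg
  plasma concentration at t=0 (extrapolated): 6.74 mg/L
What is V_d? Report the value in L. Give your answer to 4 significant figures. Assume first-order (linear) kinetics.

323.4 L

Vd = Dose / C₀ = 2180 / 6.74 = 323.4 L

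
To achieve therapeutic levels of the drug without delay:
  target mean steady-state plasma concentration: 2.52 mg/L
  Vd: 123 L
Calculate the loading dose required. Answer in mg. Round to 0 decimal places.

LD = Css × Vd = 2.52 × 123 = 310.0 mg

310 mg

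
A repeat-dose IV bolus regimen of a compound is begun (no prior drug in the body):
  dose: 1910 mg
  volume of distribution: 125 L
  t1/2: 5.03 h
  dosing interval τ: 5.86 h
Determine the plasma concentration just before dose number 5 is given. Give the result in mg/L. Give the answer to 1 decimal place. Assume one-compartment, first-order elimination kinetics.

C₀ per dose = Dose / Vd = 1910 / 125 = 15.28 mg/L
k = ln2 / t½ = 0.693147 / 5.03 = 0.1378 h⁻¹
Fraction remaining after one interval: r = e^(−kτ) = e^(−0.1378 × 5.86) = 0.4460
Before dose 5, 4 doses have been given (aged 1τ, 2τ, 3τ, 4τ).
C_trough = C₀ × (r + r² + … + r^4) = C₀ × r(1−r^4)/(1−r)
        = 15.28 × 0.4460 × (1 − 0.03957) / (1 − 0.4460) = 11.81 mg/L

11.8 mg/L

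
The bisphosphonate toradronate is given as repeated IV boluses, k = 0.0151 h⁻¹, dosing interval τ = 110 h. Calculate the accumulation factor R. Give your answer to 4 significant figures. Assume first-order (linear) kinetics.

e^(−kτ) = e^(−0.01510 × 110) = 0.1899
Accumulation ratio R = 1 / (1 − e^(−kτ)) = 1 / (1 − 0.1899) = 1.234

1.234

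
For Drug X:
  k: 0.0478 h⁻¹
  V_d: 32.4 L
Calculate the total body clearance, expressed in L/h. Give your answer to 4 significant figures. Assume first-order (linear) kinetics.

1.549 L/h

CL = k × Vd = 0.0478 × 32.4 = 1.549 L/h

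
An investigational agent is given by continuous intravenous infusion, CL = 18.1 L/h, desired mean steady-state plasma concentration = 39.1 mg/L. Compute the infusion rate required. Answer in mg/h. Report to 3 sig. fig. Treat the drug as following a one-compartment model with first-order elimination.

708 mg/h

At steady state, infusion rate R₀ = Css × CL = 39.1 × 18.10 = 707.7 mg/h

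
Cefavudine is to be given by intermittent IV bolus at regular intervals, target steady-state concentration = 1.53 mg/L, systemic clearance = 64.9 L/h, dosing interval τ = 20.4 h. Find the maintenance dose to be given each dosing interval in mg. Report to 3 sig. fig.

At steady state, Dose/τ = Css × CL.
Dose = Css × CL × τ = 1.53 × 64.90 × 20.4 = 2026 mg

2030 mg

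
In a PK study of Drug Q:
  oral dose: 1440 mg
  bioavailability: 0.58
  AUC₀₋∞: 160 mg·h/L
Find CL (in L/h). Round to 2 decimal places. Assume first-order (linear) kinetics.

5.22 L/h

CL = F·Dose / AUC = 0.58 × 1440 / 160 = 5.220 L/h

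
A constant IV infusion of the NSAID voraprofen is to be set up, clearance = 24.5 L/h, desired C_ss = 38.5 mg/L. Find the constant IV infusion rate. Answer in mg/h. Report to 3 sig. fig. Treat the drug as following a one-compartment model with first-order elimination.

At steady state, infusion rate R₀ = Css × CL = 38.5 × 24.50 = 943.3 mg/h

943 mg/h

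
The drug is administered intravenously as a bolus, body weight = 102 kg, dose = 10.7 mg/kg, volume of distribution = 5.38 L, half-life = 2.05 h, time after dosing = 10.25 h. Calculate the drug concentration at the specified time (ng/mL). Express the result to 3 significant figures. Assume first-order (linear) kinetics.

6340 ng/mL

Total dose = 10.7 × 102 = 1091 mg
C₀ = Dose / Vd = 1091 / 5.38 = 202.8 mg/L
k = ln2 / t½ = 0.693147 / 2.05 = 0.3381 h⁻¹
t / t½ = 10.25 / 2.05 = 5 half-lives
C = C₀ × (1/2)^5 = 202.8 × 0.03125 = 6.338 mg/L
Convert: 6.338 mg/L × 1000 = 6338 ng/mL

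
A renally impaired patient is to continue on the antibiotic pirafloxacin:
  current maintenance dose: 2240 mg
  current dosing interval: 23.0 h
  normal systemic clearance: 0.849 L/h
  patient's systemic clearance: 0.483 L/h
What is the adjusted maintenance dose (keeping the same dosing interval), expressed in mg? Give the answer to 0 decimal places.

To keep the same average steady-state level, dosing rate must scale with clearance.
CL ratio = 0.483 / 0.849 = 0.5689
New dose (same interval) = 2240 × 0.5689 = 1274 mg

1274 mg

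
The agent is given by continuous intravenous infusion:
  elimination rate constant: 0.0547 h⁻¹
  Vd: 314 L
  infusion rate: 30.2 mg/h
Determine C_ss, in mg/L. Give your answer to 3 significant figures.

CL = k × Vd = 0.05470 × 314 = 17.18 L/h
At steady state Css = R₀ / CL = 30.2 / 17.18 = 1.758 mg/L

1.76 mg/L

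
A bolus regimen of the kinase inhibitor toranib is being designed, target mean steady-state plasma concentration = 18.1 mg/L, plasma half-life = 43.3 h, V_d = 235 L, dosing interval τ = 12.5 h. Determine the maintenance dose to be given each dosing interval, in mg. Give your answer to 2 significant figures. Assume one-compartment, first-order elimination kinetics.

850 mg

k = ln2 / t½ = 0.693147 / 43.3 = 0.01601 h⁻¹
CL = k × Vd = 0.01601 × 235 = 3.762 L/h
At steady state, Dose/τ = Css × CL.
Dose = Css × CL × τ = 18.1 × 3.762 × 12.5 = 851.2 mg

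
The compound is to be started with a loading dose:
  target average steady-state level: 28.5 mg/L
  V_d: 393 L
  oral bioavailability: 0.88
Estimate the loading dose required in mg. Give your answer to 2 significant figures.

13000 mg

LD = Css × Vd / F = 28.5 × 393 / 0.88 = 12730 mg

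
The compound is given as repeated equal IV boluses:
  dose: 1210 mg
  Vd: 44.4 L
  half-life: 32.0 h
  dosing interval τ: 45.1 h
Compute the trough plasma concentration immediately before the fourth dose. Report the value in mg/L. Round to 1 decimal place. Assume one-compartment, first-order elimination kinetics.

C₀ per dose = Dose / Vd = 1210 / 44.4 = 27.25 mg/L
k = ln2 / t½ = 0.693147 / 32.0 = 0.02166 h⁻¹
Fraction remaining after one interval: r = e^(−kτ) = e^(−0.02166 × 45.1) = 0.3765
Before dose 4, 3 doses have been given (aged 1τ, 2τ, 3τ).
C_trough = C₀ × (r + r² + … + r^3) = C₀ × r(1−r^3)/(1−r)
        = 27.25 × 0.3765 × (1 − 0.05337) / (1 − 0.3765) = 15.58 mg/L

15.6 mg/L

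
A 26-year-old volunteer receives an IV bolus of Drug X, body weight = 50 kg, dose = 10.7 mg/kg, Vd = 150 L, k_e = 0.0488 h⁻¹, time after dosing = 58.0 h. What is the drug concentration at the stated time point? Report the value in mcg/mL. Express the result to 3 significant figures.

Total dose = 10.7 × 50 = 535.0 mg
C₀ = Dose / Vd = 535.0 / 150 = 3.567 mg/L
C = C₀ · e^(−k·t) = 3.567 × e^(−0.04880 × 58.0)
  = 3.567 × 0.05899 = 0.2104 mg/L
(0.2104 mg/L = 0.2104 mcg/mL)

0.210 mcg/mL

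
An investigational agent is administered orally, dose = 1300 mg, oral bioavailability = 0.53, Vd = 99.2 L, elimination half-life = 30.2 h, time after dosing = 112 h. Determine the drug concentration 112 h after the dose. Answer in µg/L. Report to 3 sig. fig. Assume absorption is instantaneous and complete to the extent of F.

531 µg/L

Amount reaching circulation = F × Dose = 0.53 × 1300 = 689.0 mg
C₀ = F·Dose / Vd = 689.0 / 99.2 = 6.946 mg/L
k = ln2 / t½ = 0.693147 / 30.2 = 0.02295 h⁻¹
C = C₀ · e^(−k·t) = 6.946 × e^(−0.02295 × 112)
  = 6.946 × 0.07650 = 0.5314 mg/L
Convert: 0.5314 mg/L × 1000 = 531.4 µg/L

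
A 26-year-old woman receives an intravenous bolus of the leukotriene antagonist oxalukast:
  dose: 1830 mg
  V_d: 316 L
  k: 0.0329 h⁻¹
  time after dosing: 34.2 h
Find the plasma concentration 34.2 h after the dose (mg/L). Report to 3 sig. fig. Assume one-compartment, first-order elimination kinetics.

C₀ = Dose / Vd = 1830 / 316 = 5.791 mg/L
C = C₀ · e^(−k·t) = 5.791 × e^(−0.03290 × 34.2)
  = 5.791 × 0.3246 = 1.880 mg/L

1.88 mg/L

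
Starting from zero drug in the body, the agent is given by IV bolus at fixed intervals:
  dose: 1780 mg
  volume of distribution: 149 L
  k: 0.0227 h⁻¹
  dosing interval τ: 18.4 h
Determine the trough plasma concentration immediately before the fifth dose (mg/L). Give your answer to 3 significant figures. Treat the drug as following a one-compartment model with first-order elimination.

18.7 mg/L

C₀ per dose = Dose / Vd = 1780 / 149 = 11.95 mg/L
Fraction remaining after one interval: r = e^(−kτ) = e^(−0.02270 × 18.4) = 0.6586
Before dose 5, 4 doses have been given (aged 1τ, 2τ, 3τ, 4τ).
C_trough = C₀ × (r + r² + … + r^4) = C₀ × r(1−r^4)/(1−r)
        = 11.95 × 0.6586 × (1 − 0.1881) / (1 − 0.6586) = 18.72 mg/L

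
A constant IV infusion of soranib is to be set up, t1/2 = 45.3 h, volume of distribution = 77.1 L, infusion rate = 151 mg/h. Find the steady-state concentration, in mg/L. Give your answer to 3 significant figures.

k = ln2 / t½ = 0.693147 / 45.3 = 0.01530 h⁻¹
CL = k × Vd = 0.01530 × 77.1 = 1.180 L/h
At steady state Css = R₀ / CL = 151 / 1.180 = 128.0 mg/L

128 mg/L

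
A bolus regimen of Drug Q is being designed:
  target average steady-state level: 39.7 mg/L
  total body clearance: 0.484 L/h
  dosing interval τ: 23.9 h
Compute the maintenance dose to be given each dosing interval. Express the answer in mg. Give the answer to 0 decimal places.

459 mg

At steady state, Dose/τ = Css × CL.
Dose = Css × CL × τ = 39.7 × 0.4840 × 23.9 = 459.2 mg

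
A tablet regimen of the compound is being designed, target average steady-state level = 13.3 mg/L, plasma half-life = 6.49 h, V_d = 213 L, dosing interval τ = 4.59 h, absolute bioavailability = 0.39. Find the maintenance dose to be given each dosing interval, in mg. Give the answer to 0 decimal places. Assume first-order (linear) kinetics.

3561 mg

k = ln2 / t½ = 0.693147 / 6.49 = 0.1068 h⁻¹
CL = k × Vd = 0.1068 × 213 = 22.75 L/h
At steady state, F × (Dose/τ) = Css × CL.
Dose = Css × CL × τ / F = 13.3 × 22.75 × 4.59 / 0.39 = 3561 mg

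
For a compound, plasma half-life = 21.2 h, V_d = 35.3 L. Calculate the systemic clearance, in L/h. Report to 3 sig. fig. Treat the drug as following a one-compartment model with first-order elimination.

k = ln2 / t½ = 0.693147 / 21.2 = 0.03270 h⁻¹
CL = k × Vd = 0.03270 × 35.3 = 1.154 L/h

1.15 L/h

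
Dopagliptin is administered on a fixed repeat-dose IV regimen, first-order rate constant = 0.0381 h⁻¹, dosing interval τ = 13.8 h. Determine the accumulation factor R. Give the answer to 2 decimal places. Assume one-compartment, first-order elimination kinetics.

e^(−kτ) = e^(−0.03810 × 13.8) = 0.5911
Accumulation ratio R = 1 / (1 − e^(−kτ)) = 1 / (1 − 0.5911) = 2.446

2.45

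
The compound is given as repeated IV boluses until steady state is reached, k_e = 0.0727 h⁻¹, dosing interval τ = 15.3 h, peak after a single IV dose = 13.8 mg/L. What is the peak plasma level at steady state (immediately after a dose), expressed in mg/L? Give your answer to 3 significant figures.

20.6 mg/L

e^(−kτ) = e^(−0.07270 × 15.3) = 0.3288
Accumulation ratio R = 1 / (1 − e^(−kτ)) = 1 / (1 − 0.3288) = 1.490
Steady-state peak = C₀ × R = 13.8 × 1.490 = 20.56 mg/L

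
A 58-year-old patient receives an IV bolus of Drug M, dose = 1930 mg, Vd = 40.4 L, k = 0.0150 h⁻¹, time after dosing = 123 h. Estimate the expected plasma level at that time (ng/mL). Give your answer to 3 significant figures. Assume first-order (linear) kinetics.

7550 ng/mL

C₀ = Dose / Vd = 1930 / 40.4 = 47.77 mg/L
C = C₀ · e^(−k·t) = 47.77 × e^(−0.01500 × 123)
  = 47.77 × 0.1580 = 7.548 mg/L
Convert: 7.548 mg/L × 1000 = 7548 ng/mL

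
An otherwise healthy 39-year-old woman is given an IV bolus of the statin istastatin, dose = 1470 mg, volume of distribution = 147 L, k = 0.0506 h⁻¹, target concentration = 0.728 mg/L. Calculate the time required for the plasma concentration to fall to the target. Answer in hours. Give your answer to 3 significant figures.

C₀ = Dose / Vd = 1470 / 147 = 10.00 mg/L
t = ln(C₀ / C) / k = ln(10.00 / 0.728) / 0.05060
  = ln(13.74) / 0.05060 = 2.620 / 0.05060 = 51.78 h

51.8 h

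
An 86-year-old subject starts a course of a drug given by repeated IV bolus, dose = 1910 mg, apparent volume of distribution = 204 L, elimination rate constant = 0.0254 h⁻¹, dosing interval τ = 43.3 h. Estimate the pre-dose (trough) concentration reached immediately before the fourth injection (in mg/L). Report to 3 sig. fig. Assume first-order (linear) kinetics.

4.50 mg/L

C₀ per dose = Dose / Vd = 1910 / 204 = 9.363 mg/L
Fraction remaining after one interval: r = e^(−kτ) = e^(−0.02540 × 43.3) = 0.3329
Before dose 4, 3 doses have been given (aged 1τ, 2τ, 3τ).
C_trough = C₀ × (r + r² + … + r^3) = C₀ × r(1−r^3)/(1−r)
        = 9.363 × 0.3329 × (1 − 0.03689) / (1 − 0.3329) = 4.500 mg/L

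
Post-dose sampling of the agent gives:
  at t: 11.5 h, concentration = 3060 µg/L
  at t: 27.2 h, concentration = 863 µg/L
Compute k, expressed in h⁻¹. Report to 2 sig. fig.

k = ln(C₁/C₂) / (t₂ − t₁) = ln(3060/863) / (27.2 − 11.5)
  = 1.266 / 15.70 = 0.08064 h⁻¹

0.081 h⁻¹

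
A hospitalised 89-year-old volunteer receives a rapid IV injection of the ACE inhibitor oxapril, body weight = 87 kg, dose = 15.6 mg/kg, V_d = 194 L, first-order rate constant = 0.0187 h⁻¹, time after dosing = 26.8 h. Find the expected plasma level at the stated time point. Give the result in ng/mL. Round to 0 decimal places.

Total dose = 15.6 × 87 = 1357 mg
C₀ = Dose / Vd = 1357 / 194 = 6.995 mg/L
C = C₀ · e^(−k·t) = 6.995 × e^(−0.01870 × 26.8)
  = 6.995 × 0.6058 = 4.238 mg/L
Convert: 4.238 mg/L × 1000 = 4238 ng/mL

4238 ng/mL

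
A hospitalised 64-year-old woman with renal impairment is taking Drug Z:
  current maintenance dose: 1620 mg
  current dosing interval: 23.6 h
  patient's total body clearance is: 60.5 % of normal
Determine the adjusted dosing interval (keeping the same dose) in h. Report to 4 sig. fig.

To keep the same average steady-state level, dosing rate must scale with clearance.
CL ratio = 60.5 / 100 = 0.6050
New interval (same dose) = 23.6 / 0.6050 = 39.01 h

39.01 h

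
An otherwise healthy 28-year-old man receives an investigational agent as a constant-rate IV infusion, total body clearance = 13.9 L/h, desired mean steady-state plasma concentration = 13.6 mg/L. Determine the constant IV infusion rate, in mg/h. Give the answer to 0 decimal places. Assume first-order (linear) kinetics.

At steady state, infusion rate R₀ = Css × CL = 13.6 × 13.90 = 189.0 mg/h

189 mg/h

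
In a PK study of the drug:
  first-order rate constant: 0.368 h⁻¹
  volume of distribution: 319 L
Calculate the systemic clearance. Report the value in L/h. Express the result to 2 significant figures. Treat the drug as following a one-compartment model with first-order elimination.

CL = k × Vd = 0.368 × 319 = 117.4 L/h

120 L/h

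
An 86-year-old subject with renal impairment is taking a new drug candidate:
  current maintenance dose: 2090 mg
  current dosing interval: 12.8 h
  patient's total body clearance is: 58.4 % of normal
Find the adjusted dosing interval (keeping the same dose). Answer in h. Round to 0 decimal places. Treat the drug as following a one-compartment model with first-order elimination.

22 h

To keep the same average steady-state level, dosing rate must scale with clearance.
CL ratio = 58.4 / 100 = 0.5840
New interval (same dose) = 12.8 / 0.5840 = 21.92 h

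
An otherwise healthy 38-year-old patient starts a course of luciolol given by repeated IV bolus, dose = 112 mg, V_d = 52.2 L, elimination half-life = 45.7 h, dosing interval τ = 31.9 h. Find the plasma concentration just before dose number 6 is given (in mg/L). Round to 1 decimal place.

3.1 mg/L

C₀ per dose = Dose / Vd = 112 / 52.2 = 2.146 mg/L
k = ln2 / t½ = 0.693147 / 45.7 = 0.01517 h⁻¹
Fraction remaining after one interval: r = e^(−kτ) = e^(−0.01517 × 31.9) = 0.6164
Before dose 6, 5 doses have been given (aged 1τ, 2τ, 3τ, 4τ, 5τ).
C_trough = C₀ × (r + r² + … + r^5) = C₀ × r(1−r^5)/(1−r)
        = 2.146 × 0.6164 × (1 − 0.08898) / (1 − 0.6164) = 3.142 mg/L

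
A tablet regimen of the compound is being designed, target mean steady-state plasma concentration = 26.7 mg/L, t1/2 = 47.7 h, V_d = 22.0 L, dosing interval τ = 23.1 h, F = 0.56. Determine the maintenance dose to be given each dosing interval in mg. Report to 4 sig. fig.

k = ln2 / t½ = 0.693147 / 47.7 = 0.01453 h⁻¹
CL = k × Vd = 0.01453 × 22.0 = 0.3197 L/h
At steady state, F × (Dose/τ) = Css × CL.
Dose = Css × CL × τ / F = 26.7 × 0.3197 × 23.1 / 0.56 = 352.1 mg

352.1 mg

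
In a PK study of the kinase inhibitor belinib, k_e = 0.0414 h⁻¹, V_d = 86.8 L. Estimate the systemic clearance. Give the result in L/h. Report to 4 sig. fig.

CL = k × Vd = 0.0414 × 86.8 = 3.594 L/h

3.594 L/h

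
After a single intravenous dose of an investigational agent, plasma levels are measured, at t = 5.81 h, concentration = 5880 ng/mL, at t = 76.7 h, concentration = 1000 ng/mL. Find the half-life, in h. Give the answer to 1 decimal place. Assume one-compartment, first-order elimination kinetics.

k = ln(C₁/C₂) / (t₂ − t₁) = ln(5880/1000) / (76.7 − 5.81)
  = 1.772 / 70.89 = 0.02500 h⁻¹
t½ = ln2 / k = 0.693147 / 0.02500 = 27.73 h

27.7 h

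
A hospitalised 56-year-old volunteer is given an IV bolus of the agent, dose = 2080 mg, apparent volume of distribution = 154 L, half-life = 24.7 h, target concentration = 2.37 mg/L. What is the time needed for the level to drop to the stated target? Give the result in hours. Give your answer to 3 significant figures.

62.0 h

C₀ = Dose / Vd = 2080 / 154 = 13.51 mg/L
k = ln2 / t½ = 0.693147 / 24.7 = 0.02806 h⁻¹
t = ln(C₀ / C) / k = ln(13.51 / 2.37) / 0.02806
  = ln(5.700) / 0.02806 = 1.740 / 0.02806 = 62.01 h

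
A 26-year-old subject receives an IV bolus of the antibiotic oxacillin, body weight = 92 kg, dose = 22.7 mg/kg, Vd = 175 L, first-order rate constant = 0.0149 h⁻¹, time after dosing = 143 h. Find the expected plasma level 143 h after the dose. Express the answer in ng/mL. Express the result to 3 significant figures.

1420 ng/mL

Total dose = 22.7 × 92 = 2088 mg
C₀ = Dose / Vd = 2088 / 175 = 11.93 mg/L
C = C₀ · e^(−k·t) = 11.93 × e^(−0.01490 × 143)
  = 11.93 × 0.1188 = 1.417 mg/L
Convert: 1.417 mg/L × 1000 = 1417 ng/mL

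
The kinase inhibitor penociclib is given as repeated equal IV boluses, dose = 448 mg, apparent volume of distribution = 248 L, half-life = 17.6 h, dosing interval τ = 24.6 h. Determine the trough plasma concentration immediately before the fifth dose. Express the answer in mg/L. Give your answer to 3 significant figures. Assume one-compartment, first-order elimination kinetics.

C₀ per dose = Dose / Vd = 448 / 248 = 1.806 mg/L
k = ln2 / t½ = 0.693147 / 17.6 = 0.03938 h⁻¹
Fraction remaining after one interval: r = e^(−kτ) = e^(−0.03938 × 24.6) = 0.3796
Before dose 5, 4 doses have been given (aged 1τ, 2τ, 3τ, 4τ).
C_trough = C₀ × (r + r² + … + r^4) = C₀ × r(1−r^4)/(1−r)
        = 1.806 × 0.3796 × (1 − 0.02076) / (1 − 0.3796) = 1.082 mg/L

1.08 mg/L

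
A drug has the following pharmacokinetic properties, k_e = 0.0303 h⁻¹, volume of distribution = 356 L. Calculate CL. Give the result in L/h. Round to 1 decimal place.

CL = k × Vd = 0.0303 × 356 = 10.79 L/h

10.8 L/h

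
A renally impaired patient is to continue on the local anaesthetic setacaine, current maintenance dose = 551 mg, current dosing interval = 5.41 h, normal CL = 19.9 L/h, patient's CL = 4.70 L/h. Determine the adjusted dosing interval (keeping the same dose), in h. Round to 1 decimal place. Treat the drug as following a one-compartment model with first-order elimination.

To keep the same average steady-state level, dosing rate must scale with clearance.
CL ratio = 4.70 / 19.9 = 0.2362
New interval (same dose) = 5.41 / 0.2362 = 22.90 h

22.9 h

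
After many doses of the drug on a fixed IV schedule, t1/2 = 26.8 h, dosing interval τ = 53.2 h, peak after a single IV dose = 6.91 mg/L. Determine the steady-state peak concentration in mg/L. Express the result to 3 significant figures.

9.25 mg/L

k = ln2 / t½ = 0.693147 / 26.8 = 0.02586 h⁻¹
e^(−kτ) = e^(−0.02586 × 53.2) = 0.2526
Accumulation ratio R = 1 / (1 − e^(−kτ)) = 1 / (1 − 0.2526) = 1.338
Steady-state peak = C₀ × R = 6.91 × 1.338 = 9.246 mg/L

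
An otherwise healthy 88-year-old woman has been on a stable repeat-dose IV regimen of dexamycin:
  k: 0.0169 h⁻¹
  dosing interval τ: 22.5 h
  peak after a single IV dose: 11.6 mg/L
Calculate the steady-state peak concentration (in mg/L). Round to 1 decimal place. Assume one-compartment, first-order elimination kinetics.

36.7 mg/L

e^(−kτ) = e^(−0.01690 × 22.5) = 0.6837
Accumulation ratio R = 1 / (1 − e^(−kτ)) = 1 / (1 − 0.6837) = 3.162
Steady-state peak = C₀ × R = 11.6 × 3.162 = 36.68 mg/L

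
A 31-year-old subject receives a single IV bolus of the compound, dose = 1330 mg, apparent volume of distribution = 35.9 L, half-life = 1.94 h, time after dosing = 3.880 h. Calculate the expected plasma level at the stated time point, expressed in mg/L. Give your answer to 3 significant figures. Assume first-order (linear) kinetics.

C₀ = Dose / Vd = 1330 / 35.9 = 37.05 mg/L
k = ln2 / t½ = 0.693147 / 1.94 = 0.3573 h⁻¹
t / t½ = 3.880 / 1.94 = 2 half-lives
C = C₀ × (1/2)^2 = 37.05 × 0.2500 = 9.263 mg/L

9.26 mg/L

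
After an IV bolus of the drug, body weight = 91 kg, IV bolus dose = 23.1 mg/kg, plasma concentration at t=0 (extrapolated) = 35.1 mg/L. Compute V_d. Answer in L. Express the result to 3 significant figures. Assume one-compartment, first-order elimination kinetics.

59.9 L

Dose = 23.1 × 91 = 2102 mg
Vd = Dose / C₀ = 2102 / 35.1 = 59.89 L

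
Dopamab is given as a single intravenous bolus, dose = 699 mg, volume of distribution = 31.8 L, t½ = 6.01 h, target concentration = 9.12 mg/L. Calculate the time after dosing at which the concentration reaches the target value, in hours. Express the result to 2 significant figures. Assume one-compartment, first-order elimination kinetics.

C₀ = Dose / Vd = 699.0 / 31.8 = 21.98 mg/L
k = ln2 / t½ = 0.693147 / 6.01 = 0.1153 h⁻¹
t = ln(C₀ / C) / k = ln(21.98 / 9.12) / 0.1153
  = ln(2.410) / 0.1153 = 0.8796 / 0.1153 = 7.629 h

7.6 h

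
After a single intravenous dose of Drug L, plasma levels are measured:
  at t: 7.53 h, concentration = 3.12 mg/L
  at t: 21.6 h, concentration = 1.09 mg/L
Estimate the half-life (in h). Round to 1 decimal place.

9.3 h

k = ln(C₁/C₂) / (t₂ − t₁) = ln(3.12/1.09) / (21.6 − 7.53)
  = 1.052 / 14.07 = 0.07477 h⁻¹
t½ = ln2 / k = 0.693147 / 0.07477 = 9.270 h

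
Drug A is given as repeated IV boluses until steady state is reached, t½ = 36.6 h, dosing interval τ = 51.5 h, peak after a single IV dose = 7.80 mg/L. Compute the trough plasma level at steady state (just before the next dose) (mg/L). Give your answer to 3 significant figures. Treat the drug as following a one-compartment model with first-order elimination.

k = ln2 / t½ = 0.693147 / 36.6 = 0.01894 h⁻¹
e^(−kτ) = e^(−0.01894 × 51.5) = 0.3770
Accumulation ratio R = 1 / (1 − e^(−kτ)) = 1 / (1 − 0.3770) = 1.605
Steady-state trough = C₀ × R × e^(−kτ) = 7.80 × 1.605 × 0.3770 = 4.720 mg/L

4.72 mg/L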